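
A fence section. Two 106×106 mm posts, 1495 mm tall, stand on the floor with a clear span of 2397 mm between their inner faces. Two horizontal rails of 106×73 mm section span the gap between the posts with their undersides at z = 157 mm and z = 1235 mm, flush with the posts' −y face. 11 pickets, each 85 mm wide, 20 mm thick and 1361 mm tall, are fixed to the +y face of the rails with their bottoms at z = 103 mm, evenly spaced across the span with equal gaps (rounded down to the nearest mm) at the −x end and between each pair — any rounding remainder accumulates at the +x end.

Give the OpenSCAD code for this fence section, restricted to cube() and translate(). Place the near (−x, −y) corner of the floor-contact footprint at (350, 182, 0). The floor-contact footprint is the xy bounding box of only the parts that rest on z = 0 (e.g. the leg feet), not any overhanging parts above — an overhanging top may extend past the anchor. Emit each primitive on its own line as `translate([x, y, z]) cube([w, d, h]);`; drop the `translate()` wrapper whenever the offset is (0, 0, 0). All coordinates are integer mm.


translate([350, 182, 0]) cube([106, 106, 1495]);
translate([2853, 182, 0]) cube([106, 106, 1495]);
translate([456, 182, 157]) cube([2397, 106, 73]);
translate([456, 182, 1235]) cube([2397, 106, 73]);
translate([577, 288, 103]) cube([85, 20, 1361]);
translate([783, 288, 103]) cube([85, 20, 1361]);
translate([989, 288, 103]) cube([85, 20, 1361]);
translate([1195, 288, 103]) cube([85, 20, 1361]);
translate([1401, 288, 103]) cube([85, 20, 1361]);
translate([1607, 288, 103]) cube([85, 20, 1361]);
translate([1813, 288, 103]) cube([85, 20, 1361]);
translate([2019, 288, 103]) cube([85, 20, 1361]);
translate([2225, 288, 103]) cube([85, 20, 1361]);
translate([2431, 288, 103]) cube([85, 20, 1361]);
translate([2637, 288, 103]) cube([85, 20, 1361]);


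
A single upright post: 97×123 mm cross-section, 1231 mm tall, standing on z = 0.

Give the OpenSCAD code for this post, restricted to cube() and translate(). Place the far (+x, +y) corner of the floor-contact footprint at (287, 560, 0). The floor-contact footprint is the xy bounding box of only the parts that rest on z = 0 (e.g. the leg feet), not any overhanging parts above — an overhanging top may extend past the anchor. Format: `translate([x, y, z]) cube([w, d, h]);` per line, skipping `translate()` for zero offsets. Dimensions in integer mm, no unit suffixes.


translate([190, 437, 0]) cube([97, 123, 1231]);


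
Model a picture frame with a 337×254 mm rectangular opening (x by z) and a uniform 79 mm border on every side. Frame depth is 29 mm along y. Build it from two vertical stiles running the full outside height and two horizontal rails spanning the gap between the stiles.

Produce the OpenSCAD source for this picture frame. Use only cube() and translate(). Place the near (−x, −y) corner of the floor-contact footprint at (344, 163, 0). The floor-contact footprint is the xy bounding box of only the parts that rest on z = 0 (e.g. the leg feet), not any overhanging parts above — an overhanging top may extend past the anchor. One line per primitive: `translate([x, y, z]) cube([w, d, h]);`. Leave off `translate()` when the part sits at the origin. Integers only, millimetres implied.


translate([344, 163, 0]) cube([79, 29, 412]);
translate([760, 163, 0]) cube([79, 29, 412]);
translate([423, 163, 0]) cube([337, 29, 79]);
translate([423, 163, 333]) cube([337, 29, 79]);


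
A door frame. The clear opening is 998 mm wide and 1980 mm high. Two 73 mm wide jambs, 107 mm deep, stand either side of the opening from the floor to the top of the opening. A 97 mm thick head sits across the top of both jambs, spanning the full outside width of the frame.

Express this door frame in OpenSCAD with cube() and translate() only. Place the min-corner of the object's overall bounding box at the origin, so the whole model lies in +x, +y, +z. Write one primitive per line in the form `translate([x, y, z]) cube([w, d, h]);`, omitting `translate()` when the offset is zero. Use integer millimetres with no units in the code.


cube([73, 107, 1980]);
translate([1071, 0, 0]) cube([73, 107, 1980]);
translate([0, 0, 1980]) cube([1144, 107, 97]);


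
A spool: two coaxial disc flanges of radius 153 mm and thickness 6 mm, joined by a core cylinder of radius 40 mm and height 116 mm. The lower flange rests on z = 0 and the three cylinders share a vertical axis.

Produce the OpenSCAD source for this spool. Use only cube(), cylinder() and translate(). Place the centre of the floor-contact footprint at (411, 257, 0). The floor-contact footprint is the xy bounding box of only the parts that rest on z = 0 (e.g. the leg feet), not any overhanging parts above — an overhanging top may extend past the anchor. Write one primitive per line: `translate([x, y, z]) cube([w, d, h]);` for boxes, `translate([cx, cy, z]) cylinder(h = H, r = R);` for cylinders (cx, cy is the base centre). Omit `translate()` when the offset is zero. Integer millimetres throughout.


translate([411, 257, 0]) cylinder(h = 6, r = 153);
translate([411, 257, 6]) cylinder(h = 116, r = 40);
translate([411, 257, 122]) cylinder(h = 6, r = 153);


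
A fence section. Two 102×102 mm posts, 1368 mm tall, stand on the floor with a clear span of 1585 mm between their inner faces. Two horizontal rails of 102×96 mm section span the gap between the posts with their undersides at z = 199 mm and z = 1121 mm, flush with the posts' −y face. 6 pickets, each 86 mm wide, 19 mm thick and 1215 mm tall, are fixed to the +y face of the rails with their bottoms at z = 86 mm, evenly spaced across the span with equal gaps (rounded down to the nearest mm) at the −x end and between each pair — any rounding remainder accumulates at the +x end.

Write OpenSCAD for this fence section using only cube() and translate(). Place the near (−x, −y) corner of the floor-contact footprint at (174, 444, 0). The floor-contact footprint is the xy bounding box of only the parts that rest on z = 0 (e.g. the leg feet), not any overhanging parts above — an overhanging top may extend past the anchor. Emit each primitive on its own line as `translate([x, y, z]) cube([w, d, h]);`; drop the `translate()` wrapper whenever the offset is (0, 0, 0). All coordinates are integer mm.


translate([174, 444, 0]) cube([102, 102, 1368]);
translate([1861, 444, 0]) cube([102, 102, 1368]);
translate([276, 444, 199]) cube([1585, 102, 96]);
translate([276, 444, 1121]) cube([1585, 102, 96]);
translate([428, 546, 86]) cube([86, 19, 1215]);
translate([666, 546, 86]) cube([86, 19, 1215]);
translate([904, 546, 86]) cube([86, 19, 1215]);
translate([1142, 546, 86]) cube([86, 19, 1215]);
translate([1380, 546, 86]) cube([86, 19, 1215]);
translate([1618, 546, 86]) cube([86, 19, 1215]);


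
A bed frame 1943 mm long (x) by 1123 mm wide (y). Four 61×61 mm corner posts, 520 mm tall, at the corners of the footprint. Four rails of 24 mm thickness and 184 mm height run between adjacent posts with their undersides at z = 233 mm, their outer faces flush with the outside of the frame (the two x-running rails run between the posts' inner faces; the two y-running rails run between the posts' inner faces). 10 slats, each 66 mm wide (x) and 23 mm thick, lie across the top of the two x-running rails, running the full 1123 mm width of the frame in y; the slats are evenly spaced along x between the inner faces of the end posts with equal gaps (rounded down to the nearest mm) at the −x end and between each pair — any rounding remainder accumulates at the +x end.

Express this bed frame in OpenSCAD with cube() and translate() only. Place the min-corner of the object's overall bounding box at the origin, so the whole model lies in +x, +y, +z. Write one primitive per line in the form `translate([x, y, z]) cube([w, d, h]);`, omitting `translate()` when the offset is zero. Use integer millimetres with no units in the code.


cube([61, 61, 520]);
translate([0, 1062, 0]) cube([61, 61, 520]);
translate([1882, 0, 0]) cube([61, 61, 520]);
translate([1882, 1062, 0]) cube([61, 61, 520]);
translate([61, 0, 233]) cube([1821, 24, 184]);
translate([61, 1099, 233]) cube([1821, 24, 184]);
translate([0, 61, 233]) cube([24, 1001, 184]);
translate([1919, 61, 233]) cube([24, 1001, 184]);
translate([166, 0, 417]) cube([66, 1123, 23]);
translate([337, 0, 417]) cube([66, 1123, 23]);
translate([508, 0, 417]) cube([66, 1123, 23]);
translate([679, 0, 417]) cube([66, 1123, 23]);
translate([850, 0, 417]) cube([66, 1123, 23]);
translate([1021, 0, 417]) cube([66, 1123, 23]);
translate([1192, 0, 417]) cube([66, 1123, 23]);
translate([1363, 0, 417]) cube([66, 1123, 23]);
translate([1534, 0, 417]) cube([66, 1123, 23]);
translate([1705, 0, 417]) cube([66, 1123, 23]);


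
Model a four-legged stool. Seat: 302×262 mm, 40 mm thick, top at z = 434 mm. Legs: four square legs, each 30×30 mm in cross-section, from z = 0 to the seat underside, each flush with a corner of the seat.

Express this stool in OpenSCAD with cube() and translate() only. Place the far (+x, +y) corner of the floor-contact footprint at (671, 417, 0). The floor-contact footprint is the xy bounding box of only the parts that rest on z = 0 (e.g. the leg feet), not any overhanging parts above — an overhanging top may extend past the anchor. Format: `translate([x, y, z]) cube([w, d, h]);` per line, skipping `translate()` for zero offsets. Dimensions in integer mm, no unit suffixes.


translate([369, 155, 394]) cube([302, 262, 40]);
translate([369, 155, 0]) cube([30, 30, 394]);
translate([641, 155, 0]) cube([30, 30, 394]);
translate([369, 387, 0]) cube([30, 30, 394]);
translate([641, 387, 0]) cube([30, 30, 394]);


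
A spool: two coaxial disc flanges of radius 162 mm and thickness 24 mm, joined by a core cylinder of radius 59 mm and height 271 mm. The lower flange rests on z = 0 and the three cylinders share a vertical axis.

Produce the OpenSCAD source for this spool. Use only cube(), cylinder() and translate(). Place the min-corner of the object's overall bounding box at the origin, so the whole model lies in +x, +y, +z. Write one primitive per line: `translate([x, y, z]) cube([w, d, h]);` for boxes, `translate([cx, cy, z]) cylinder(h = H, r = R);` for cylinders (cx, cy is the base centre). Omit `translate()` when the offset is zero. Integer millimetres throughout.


translate([162, 162, 0]) cylinder(h = 24, r = 162);
translate([162, 162, 24]) cylinder(h = 271, r = 59);
translate([162, 162, 295]) cylinder(h = 24, r = 162);


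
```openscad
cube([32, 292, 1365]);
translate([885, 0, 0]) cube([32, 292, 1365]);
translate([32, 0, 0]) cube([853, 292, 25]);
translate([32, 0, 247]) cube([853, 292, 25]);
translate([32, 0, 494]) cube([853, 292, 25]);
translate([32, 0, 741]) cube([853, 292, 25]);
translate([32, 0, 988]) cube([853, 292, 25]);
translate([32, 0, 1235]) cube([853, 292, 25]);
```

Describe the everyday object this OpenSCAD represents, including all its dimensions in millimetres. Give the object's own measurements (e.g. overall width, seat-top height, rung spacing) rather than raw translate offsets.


An open bookshelf. Two side panels, each 32 mm thick, 292 mm deep and 1365 mm tall, stand 917 mm apart (outside-to-outside). Between them sit 6 shelves, each 25 mm thick and 292 mm deep, spanning the full gap between the sides. The bottom shelf rests on the floor (its underside at z = 0) and the clear gap between one shelf's top and the next shelf's underside is 222 mm.


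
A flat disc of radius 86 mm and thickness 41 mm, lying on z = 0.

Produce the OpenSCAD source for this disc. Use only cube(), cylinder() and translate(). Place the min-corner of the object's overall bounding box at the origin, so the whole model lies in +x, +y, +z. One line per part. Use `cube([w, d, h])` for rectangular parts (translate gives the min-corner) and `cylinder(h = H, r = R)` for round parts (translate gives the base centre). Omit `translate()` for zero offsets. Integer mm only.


translate([86, 86, 0]) cylinder(h = 41, r = 86);


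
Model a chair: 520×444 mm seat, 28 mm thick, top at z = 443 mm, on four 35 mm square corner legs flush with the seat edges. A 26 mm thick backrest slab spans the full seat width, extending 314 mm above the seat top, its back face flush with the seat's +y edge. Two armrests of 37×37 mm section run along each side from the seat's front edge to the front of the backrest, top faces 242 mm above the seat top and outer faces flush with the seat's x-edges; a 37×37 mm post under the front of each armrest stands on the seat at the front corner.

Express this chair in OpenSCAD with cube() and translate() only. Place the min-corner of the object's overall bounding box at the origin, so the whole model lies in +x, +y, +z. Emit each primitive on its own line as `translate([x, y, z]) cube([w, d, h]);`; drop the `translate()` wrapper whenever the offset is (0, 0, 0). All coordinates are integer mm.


translate([0, 0, 415]) cube([520, 444, 28]);
cube([35, 35, 415]);
translate([485, 0, 0]) cube([35, 35, 415]);
translate([0, 409, 0]) cube([35, 35, 415]);
translate([485, 409, 0]) cube([35, 35, 415]);
translate([0, 418, 443]) cube([520, 26, 314]);
translate([0, 0, 648]) cube([37, 418, 37]);
translate([483, 0, 648]) cube([37, 418, 37]);
translate([0, 0, 443]) cube([37, 37, 205]);
translate([483, 0, 443]) cube([37, 37, 205]);


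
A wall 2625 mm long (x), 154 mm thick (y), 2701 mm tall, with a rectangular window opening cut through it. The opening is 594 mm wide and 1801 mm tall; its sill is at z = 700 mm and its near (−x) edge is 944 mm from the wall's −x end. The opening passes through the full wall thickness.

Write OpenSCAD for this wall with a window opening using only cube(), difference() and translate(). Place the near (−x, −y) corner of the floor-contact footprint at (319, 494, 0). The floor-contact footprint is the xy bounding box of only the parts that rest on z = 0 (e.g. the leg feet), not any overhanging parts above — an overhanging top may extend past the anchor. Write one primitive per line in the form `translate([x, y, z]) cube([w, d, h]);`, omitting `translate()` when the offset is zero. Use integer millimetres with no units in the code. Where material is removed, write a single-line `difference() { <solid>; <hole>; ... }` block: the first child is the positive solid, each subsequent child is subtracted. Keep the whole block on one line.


difference() { translate([319, 494, 0]) cube([2625, 154, 2701]); translate([1263, 494, 700]) cube([594, 154, 1801]); }


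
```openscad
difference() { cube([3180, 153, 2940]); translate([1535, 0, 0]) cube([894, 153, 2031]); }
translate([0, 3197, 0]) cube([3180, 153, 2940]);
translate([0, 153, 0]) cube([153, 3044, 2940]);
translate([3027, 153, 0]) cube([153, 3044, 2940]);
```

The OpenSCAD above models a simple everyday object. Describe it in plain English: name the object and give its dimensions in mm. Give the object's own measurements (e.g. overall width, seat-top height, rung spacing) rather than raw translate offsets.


A single room: four walls, each 2940 mm tall and 153 mm thick, enclosing an outside footprint 3180×3350 mm (x × y), no floor or roof. The front and back walls (−y and +y sides) run the full x-width; the side walls fit between their inner faces. A door opening 894 mm wide and 2031 mm tall is cut through the front wall from the floor up, its −x edge 1535 mm from the wall's −x end.


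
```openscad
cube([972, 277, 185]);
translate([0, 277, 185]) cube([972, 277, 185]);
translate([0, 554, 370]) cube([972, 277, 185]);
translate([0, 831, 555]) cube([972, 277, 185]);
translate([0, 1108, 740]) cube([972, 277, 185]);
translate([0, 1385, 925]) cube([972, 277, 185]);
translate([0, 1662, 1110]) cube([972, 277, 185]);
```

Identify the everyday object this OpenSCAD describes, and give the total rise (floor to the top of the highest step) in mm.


A staircase. The total rise is 1295 mm.

7 identical blocks, each offset up and back from the previous — a staircase. Each step is 185 mm tall and there are 7 of them, so the total rise is 7 × 185 = 1295 mm.


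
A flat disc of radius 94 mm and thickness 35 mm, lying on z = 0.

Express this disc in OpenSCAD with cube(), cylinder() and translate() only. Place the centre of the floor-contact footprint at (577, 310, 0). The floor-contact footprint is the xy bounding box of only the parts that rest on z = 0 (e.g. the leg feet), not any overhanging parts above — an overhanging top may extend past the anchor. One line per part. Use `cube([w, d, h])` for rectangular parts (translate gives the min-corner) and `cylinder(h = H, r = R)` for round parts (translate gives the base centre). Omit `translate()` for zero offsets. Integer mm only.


translate([577, 310, 0]) cylinder(h = 35, r = 94);


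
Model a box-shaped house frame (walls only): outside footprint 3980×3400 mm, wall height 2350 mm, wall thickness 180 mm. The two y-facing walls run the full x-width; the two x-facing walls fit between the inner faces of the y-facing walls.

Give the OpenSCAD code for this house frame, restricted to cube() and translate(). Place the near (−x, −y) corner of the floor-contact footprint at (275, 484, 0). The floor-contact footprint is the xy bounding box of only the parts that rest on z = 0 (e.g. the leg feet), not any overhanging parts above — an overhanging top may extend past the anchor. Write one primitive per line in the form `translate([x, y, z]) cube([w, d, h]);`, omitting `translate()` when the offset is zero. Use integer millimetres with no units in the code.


translate([275, 484, 0]) cube([3980, 180, 2350]);
translate([275, 3704, 0]) cube([3980, 180, 2350]);
translate([275, 664, 0]) cube([180, 3040, 2350]);
translate([4075, 664, 0]) cube([180, 3040, 2350]);


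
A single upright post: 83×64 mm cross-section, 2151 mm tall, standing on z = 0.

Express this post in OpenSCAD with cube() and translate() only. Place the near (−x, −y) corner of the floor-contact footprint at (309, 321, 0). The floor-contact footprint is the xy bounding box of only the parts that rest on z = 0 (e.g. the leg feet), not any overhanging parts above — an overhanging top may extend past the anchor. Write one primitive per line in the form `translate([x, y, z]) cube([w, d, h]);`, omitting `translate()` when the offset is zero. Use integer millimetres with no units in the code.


translate([309, 321, 0]) cube([83, 64, 2151]);


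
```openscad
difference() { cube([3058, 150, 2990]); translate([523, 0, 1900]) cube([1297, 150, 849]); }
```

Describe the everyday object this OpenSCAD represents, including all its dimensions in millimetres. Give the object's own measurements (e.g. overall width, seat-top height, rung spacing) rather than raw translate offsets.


A wall 3058 mm long (x), 150 mm thick (y), 2990 mm tall, with a rectangular window opening cut through it. The opening is 1297 mm wide and 849 mm tall; its sill is at z = 1900 mm and its near (−x) edge is 523 mm from the wall's −x end. The opening passes through the full wall thickness.


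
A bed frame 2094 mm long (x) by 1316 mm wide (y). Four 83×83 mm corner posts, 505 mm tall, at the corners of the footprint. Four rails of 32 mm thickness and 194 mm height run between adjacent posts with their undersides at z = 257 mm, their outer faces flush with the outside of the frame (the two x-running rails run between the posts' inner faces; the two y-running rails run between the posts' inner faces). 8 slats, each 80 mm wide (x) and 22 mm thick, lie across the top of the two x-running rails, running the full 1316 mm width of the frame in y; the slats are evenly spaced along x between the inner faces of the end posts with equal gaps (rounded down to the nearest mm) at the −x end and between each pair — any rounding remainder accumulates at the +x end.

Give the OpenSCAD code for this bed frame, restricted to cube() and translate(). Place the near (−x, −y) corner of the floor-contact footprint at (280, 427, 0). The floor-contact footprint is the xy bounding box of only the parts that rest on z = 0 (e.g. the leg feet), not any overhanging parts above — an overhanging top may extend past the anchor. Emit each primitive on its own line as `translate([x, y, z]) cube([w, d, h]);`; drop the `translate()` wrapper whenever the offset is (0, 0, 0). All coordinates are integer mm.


// slat z = rail_z + rail_h = 257 + 194 = 451
// slat gap = ⌊(1928 − 8·80) / 9⌋ = 143
translate([280, 427, 0]) cube([83, 83, 505]);
translate([280, 1660, 0]) cube([83, 83, 505]);
translate([2291, 427, 0]) cube([83, 83, 505]);
translate([2291, 1660, 0]) cube([83, 83, 505]);
translate([363, 427, 257]) cube([1928, 32, 194]);
translate([363, 1711, 257]) cube([1928, 32, 194]);
translate([280, 510, 257]) cube([32, 1150, 194]);
translate([2342, 510, 257]) cube([32, 1150, 194]);
translate([506, 427, 451]) cube([80, 1316, 22]);
translate([729, 427, 451]) cube([80, 1316, 22]);
translate([952, 427, 451]) cube([80, 1316, 22]);
translate([1175, 427, 451]) cube([80, 1316, 22]);
translate([1398, 427, 451]) cube([80, 1316, 22]);
translate([1621, 427, 451]) cube([80, 1316, 22]);
translate([1844, 427, 451]) cube([80, 1316, 22]);
translate([2067, 427, 451]) cube([80, 1316, 22]);


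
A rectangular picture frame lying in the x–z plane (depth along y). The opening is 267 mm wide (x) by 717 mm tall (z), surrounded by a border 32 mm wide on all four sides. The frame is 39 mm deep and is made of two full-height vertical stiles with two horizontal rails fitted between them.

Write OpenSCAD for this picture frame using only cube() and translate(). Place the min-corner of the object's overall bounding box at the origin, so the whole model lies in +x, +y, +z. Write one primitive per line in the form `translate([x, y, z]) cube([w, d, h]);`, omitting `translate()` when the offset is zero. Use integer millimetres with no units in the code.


cube([32, 39, 781]);
translate([299, 0, 0]) cube([32, 39, 781]);
translate([32, 0, 0]) cube([267, 39, 32]);
translate([32, 0, 749]) cube([267, 39, 32]);


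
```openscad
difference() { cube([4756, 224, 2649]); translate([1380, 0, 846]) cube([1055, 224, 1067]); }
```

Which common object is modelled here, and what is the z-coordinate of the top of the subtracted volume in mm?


A wall with a window opening. The window head height is 1913 mm.

A wall with a rectangular opening subtracted — a window. Sill at z = 846, opening 1067 mm tall, so the head is at 846 + 1067 = 1913 mm.


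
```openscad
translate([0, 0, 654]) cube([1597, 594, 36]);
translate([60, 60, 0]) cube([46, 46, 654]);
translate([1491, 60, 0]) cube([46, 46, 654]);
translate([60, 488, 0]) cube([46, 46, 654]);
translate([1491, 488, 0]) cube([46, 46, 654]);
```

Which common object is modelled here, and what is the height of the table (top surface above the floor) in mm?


A table. The table height is 690 mm.

A 1597×594×36 slab sits at z = 654 on four 46 mm square posts — a table. The top surface is at 654 + 36 = 690 mm.


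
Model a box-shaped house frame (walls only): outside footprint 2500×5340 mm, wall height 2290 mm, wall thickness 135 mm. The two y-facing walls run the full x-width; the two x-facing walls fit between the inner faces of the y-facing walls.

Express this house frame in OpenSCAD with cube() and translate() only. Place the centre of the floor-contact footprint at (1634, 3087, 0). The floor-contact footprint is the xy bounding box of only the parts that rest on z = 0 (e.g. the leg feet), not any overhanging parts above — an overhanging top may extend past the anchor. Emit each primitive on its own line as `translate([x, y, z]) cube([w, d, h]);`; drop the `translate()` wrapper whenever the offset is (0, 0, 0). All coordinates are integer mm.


translate([384, 417, 0]) cube([2500, 135, 2290]);
translate([384, 5622, 0]) cube([2500, 135, 2290]);
translate([384, 552, 0]) cube([135, 5070, 2290]);
translate([2749, 552, 0]) cube([135, 5070, 2290]);


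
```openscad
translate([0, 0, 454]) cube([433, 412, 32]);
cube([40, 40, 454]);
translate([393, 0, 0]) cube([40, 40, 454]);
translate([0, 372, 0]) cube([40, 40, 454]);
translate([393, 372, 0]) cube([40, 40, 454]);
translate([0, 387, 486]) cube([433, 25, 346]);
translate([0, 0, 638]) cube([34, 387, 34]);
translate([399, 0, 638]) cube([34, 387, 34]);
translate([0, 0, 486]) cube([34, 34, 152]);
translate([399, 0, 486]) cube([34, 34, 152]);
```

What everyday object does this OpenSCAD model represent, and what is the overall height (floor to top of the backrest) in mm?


A chair. The overall height is 832 mm.

A slab on four corner posts with a tall panel at the back — a chair. The seat slab sits at z = 454 with thickness 32, and the 346 mm backrest starts at the seat top, so the overall height is 454 + 32 + 346 = 832 mm.


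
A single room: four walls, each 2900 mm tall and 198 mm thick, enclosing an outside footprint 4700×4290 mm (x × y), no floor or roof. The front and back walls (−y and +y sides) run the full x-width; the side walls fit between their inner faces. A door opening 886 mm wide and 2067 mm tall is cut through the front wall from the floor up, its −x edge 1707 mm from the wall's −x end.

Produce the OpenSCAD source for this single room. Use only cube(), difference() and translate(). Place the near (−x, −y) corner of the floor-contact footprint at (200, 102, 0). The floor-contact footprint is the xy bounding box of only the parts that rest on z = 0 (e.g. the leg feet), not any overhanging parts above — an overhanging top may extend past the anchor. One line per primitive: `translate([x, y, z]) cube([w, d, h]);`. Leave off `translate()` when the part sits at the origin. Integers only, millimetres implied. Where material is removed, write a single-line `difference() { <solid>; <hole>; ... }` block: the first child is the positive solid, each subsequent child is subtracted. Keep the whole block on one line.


difference() { translate([200, 102, 0]) cube([4700, 198, 2900]); translate([1907, 102, 0]) cube([886, 198, 2067]); }
translate([200, 4194, 0]) cube([4700, 198, 2900]);
translate([200, 300, 0]) cube([198, 3894, 2900]);
translate([4702, 300, 0]) cube([198, 3894, 2900]);


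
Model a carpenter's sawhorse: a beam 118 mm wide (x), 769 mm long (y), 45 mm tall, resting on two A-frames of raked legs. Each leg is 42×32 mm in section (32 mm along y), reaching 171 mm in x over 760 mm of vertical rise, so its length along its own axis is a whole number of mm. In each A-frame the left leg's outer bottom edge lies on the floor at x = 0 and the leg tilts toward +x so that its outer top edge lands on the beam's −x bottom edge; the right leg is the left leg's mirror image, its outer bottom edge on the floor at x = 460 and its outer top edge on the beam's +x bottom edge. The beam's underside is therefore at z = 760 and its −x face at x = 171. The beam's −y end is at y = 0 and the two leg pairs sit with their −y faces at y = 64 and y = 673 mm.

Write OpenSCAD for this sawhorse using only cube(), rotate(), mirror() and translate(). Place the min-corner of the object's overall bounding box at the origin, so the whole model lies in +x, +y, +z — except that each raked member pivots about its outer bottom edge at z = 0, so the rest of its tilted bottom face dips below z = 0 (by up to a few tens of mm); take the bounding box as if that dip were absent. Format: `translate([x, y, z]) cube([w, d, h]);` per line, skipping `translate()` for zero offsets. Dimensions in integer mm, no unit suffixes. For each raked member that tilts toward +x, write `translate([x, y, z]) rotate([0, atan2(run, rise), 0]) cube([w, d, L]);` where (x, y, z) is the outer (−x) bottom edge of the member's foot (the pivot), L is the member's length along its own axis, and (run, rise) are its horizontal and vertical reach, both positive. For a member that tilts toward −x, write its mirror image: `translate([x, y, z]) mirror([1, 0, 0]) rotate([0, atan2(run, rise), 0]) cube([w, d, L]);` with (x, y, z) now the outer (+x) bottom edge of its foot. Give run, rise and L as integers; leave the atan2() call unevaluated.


// leg length = √(171² + 760²) = 779
// right-leg outer foot x = 2·171 + 118 = 460
// beam min-corner = (171, 0, 760)
translate([171, 0, 760]) cube([118, 769, 45]);
translate([0, 64, 0]) rotate([0, atan2(171, 760), 0]) cube([42, 32, 779]);
translate([460, 64, 0]) mirror([1, 0, 0]) rotate([0, atan2(171, 760), 0]) cube([42, 32, 779]);
translate([0, 673, 0]) rotate([0, atan2(171, 760), 0]) cube([42, 32, 779]);
translate([460, 673, 0]) mirror([1, 0, 0]) rotate([0, atan2(171, 760), 0]) cube([42, 32, 779]);


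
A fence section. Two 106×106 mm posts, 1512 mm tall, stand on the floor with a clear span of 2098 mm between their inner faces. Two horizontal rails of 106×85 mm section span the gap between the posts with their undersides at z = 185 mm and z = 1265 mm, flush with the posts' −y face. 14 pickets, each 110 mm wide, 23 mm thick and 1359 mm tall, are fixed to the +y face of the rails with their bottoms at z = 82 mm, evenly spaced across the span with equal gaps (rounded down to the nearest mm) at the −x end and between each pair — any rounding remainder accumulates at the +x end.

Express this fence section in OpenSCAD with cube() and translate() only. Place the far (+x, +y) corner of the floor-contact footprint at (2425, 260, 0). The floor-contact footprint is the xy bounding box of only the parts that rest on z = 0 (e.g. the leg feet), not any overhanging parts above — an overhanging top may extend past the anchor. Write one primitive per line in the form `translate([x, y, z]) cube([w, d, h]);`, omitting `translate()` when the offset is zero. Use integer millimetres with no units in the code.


translate([115, 154, 0]) cube([106, 106, 1512]);
translate([2319, 154, 0]) cube([106, 106, 1512]);
translate([221, 154, 185]) cube([2098, 106, 85]);
translate([221, 154, 1265]) cube([2098, 106, 85]);
translate([258, 260, 82]) cube([110, 23, 1359]);
translate([405, 260, 82]) cube([110, 23, 1359]);
translate([552, 260, 82]) cube([110, 23, 1359]);
translate([699, 260, 82]) cube([110, 23, 1359]);
translate([846, 260, 82]) cube([110, 23, 1359]);
translate([993, 260, 82]) cube([110, 23, 1359]);
translate([1140, 260, 82]) cube([110, 23, 1359]);
translate([1287, 260, 82]) cube([110, 23, 1359]);
translate([1434, 260, 82]) cube([110, 23, 1359]);
translate([1581, 260, 82]) cube([110, 23, 1359]);
translate([1728, 260, 82]) cube([110, 23, 1359]);
translate([1875, 260, 82]) cube([110, 23, 1359]);
translate([2022, 260, 82]) cube([110, 23, 1359]);
translate([2169, 260, 82]) cube([110, 23, 1359]);


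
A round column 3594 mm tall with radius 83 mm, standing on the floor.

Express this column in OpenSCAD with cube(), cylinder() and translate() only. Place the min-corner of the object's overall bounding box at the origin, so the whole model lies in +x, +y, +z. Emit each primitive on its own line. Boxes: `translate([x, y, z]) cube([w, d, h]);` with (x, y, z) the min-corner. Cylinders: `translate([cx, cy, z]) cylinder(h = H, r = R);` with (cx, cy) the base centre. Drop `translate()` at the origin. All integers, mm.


translate([83, 83, 0]) cylinder(h = 3594, r = 83);


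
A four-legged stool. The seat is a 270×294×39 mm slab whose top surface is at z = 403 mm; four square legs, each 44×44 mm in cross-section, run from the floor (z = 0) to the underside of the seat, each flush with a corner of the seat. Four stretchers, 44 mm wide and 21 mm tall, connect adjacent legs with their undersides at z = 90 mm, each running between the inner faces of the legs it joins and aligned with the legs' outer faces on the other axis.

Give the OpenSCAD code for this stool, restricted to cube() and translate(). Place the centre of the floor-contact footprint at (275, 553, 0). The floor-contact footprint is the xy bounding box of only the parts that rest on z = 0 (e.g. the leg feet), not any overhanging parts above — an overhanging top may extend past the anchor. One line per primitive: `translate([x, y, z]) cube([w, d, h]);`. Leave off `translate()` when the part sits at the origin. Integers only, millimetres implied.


translate([140, 406, 364]) cube([270, 294, 39]);
translate([140, 406, 0]) cube([44, 44, 364]);
translate([366, 406, 0]) cube([44, 44, 364]);
translate([140, 656, 0]) cube([44, 44, 364]);
translate([366, 656, 0]) cube([44, 44, 364]);
translate([184, 406, 90]) cube([182, 44, 21]);
translate([184, 656, 90]) cube([182, 44, 21]);
translate([140, 450, 90]) cube([44, 206, 21]);
translate([366, 450, 90]) cube([44, 206, 21]);


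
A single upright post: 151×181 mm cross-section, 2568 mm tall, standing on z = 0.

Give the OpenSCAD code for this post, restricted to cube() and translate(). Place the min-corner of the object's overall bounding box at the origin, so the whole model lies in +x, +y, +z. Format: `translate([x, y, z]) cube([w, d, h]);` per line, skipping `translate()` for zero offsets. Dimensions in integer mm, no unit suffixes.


cube([151, 181, 2568]);


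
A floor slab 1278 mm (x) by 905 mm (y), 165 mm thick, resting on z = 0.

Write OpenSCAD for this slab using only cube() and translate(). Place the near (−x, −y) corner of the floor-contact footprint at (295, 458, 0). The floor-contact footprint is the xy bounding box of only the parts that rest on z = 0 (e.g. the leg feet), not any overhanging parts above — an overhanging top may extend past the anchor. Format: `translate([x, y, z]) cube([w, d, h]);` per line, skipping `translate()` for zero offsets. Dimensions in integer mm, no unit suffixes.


translate([295, 458, 0]) cube([1278, 905, 165]);


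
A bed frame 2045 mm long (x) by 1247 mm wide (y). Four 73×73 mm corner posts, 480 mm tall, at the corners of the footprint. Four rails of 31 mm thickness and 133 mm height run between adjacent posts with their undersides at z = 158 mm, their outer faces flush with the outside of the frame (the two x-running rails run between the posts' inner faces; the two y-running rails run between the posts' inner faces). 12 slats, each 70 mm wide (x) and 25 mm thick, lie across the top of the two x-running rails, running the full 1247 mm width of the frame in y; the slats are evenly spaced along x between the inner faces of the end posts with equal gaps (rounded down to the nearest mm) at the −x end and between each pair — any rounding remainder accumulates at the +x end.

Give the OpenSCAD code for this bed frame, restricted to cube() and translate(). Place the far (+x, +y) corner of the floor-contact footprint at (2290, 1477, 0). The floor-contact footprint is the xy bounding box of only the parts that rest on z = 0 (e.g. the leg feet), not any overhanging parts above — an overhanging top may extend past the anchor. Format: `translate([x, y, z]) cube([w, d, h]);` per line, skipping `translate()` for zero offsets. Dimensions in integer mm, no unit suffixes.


translate([245, 230, 0]) cube([73, 73, 480]);
translate([245, 1404, 0]) cube([73, 73, 480]);
translate([2217, 230, 0]) cube([73, 73, 480]);
translate([2217, 1404, 0]) cube([73, 73, 480]);
translate([318, 230, 158]) cube([1899, 31, 133]);
translate([318, 1446, 158]) cube([1899, 31, 133]);
translate([245, 303, 158]) cube([31, 1101, 133]);
translate([2259, 303, 158]) cube([31, 1101, 133]);
translate([399, 230, 291]) cube([70, 1247, 25]);
translate([550, 230, 291]) cube([70, 1247, 25]);
translate([701, 230, 291]) cube([70, 1247, 25]);
translate([852, 230, 291]) cube([70, 1247, 25]);
translate([1003, 230, 291]) cube([70, 1247, 25]);
translate([1154, 230, 291]) cube([70, 1247, 25]);
translate([1305, 230, 291]) cube([70, 1247, 25]);
translate([1456, 230, 291]) cube([70, 1247, 25]);
translate([1607, 230, 291]) cube([70, 1247, 25]);
translate([1758, 230, 291]) cube([70, 1247, 25]);
translate([1909, 230, 291]) cube([70, 1247, 25]);
translate([2060, 230, 291]) cube([70, 1247, 25]);


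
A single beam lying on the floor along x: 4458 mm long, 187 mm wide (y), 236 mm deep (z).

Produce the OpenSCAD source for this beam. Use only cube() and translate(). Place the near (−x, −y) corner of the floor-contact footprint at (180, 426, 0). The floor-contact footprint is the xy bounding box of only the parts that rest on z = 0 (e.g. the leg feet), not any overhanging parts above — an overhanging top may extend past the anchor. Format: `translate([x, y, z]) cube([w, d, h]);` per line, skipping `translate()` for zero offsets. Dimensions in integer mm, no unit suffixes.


translate([180, 426, 0]) cube([4458, 187, 236]);


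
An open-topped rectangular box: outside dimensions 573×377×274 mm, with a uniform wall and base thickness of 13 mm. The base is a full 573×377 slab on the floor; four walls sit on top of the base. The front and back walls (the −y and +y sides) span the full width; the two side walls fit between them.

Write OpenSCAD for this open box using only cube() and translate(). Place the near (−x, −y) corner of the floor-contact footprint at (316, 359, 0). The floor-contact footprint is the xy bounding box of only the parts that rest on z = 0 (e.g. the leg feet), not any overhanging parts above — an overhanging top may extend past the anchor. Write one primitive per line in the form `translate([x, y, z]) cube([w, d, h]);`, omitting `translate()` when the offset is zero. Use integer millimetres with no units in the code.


translate([316, 359, 0]) cube([573, 377, 13]);
translate([316, 359, 13]) cube([573, 13, 261]);
translate([316, 723, 13]) cube([573, 13, 261]);
translate([316, 372, 13]) cube([13, 351, 261]);
translate([876, 372, 13]) cube([13, 351, 261]);


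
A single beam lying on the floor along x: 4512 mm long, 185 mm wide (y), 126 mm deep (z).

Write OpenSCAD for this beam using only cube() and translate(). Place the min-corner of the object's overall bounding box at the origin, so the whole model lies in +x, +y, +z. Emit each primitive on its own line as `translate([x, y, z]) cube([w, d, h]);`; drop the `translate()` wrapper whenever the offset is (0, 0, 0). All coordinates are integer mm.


cube([4512, 185, 126]);


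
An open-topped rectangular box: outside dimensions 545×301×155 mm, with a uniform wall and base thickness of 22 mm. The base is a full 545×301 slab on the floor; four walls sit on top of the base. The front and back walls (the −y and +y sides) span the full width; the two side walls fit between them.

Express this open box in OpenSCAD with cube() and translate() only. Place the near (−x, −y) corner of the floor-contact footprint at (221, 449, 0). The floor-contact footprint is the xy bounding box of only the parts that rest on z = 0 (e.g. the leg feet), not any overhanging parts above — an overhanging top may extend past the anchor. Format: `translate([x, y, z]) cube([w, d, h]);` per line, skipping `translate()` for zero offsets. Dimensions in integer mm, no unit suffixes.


translate([221, 449, 0]) cube([545, 301, 22]);
translate([221, 449, 22]) cube([545, 22, 133]);
translate([221, 728, 22]) cube([545, 22, 133]);
translate([221, 471, 22]) cube([22, 257, 133]);
translate([744, 471, 22]) cube([22, 257, 133]);


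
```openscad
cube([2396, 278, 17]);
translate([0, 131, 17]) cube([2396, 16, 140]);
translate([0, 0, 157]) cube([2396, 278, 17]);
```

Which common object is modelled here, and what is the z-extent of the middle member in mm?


An I-beam. The web height is 140 mm.

Two wide flanges with a thin centred web — an I-beam. Overall 174 mm minus two 17 mm flanges gives a web of 174 − 2·17 = 140 mm.


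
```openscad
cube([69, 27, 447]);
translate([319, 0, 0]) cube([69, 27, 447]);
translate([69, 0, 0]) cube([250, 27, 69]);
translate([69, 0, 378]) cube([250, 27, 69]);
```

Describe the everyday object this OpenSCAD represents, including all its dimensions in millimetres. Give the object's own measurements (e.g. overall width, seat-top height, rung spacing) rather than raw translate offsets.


A rectangular picture frame lying in the x–z plane (depth along y). The opening is 250 mm wide (x) by 309 mm tall (z), surrounded by a border 69 mm wide on all four sides. The frame is 27 mm deep and is made of two full-height vertical stiles with two horizontal rails fitted between them.


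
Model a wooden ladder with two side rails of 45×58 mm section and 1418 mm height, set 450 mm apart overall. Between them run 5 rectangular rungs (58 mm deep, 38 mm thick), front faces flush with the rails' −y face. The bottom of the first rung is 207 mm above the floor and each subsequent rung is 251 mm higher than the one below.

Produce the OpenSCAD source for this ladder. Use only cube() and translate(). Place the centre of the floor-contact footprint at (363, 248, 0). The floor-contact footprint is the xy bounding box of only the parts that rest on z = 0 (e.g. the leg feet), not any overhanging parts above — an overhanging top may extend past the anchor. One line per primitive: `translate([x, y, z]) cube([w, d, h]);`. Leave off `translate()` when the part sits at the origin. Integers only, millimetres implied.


// rung span = 450 - 2*45 = 360
// rung[k] z = 207 + k*251
translate([138, 219, 0]) cube([45, 58, 1418]);
translate([543, 219, 0]) cube([45, 58, 1418]);
translate([183, 219, 207]) cube([360, 58, 38]);
translate([183, 219, 458]) cube([360, 58, 38]);
translate([183, 219, 709]) cube([360, 58, 38]);
translate([183, 219, 960]) cube([360, 58, 38]);
translate([183, 219, 1211]) cube([360, 58, 38]);
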